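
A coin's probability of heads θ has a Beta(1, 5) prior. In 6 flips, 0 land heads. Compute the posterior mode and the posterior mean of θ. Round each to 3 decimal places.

MAP = 0.000, posterior mean = 0.083

Posterior: Beta(1+0, 5+6) = Beta(1, 11).
Since α = 1 ≤ 1 and β > 1, the Beta density is monotone decreasing on [0,1]; the mode is at 0.
Mean = 1/(1+11) = 0.083.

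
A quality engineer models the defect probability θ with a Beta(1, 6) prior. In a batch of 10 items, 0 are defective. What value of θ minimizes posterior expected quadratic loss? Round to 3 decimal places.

0.059

Posterior: Beta(1+0, 6+10) = Beta(1, 16).
Since α = 1 ≤ 1 and β > 1, the Beta density is monotone decreasing on [0,1]; the mode is at 0.
Mean = 1/(1+16) = 0.059.
Quadratic loss ⇒ the optimal estimator is the posterior mean.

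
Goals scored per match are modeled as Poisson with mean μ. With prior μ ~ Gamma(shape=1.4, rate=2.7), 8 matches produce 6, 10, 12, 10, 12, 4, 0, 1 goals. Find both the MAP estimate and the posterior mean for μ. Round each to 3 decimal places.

MAP estimate = 5.178, posterior mean = 5.271

Σ counts = 55. Posterior: Gamma(shape = 1.4+55 = 56.4, rate = 2.7+8 = 10.7).
Mode = (α−1)/β = 55.4/10.7 = 5.178.
Mean = α/β = 56.4/10.7 = 5.271.
The posterior is right-skewed, so the mean exceeds the mode.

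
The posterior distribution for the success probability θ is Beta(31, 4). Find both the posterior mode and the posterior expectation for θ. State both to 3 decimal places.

MAP = 0.909; posterior mean = 0.886

Mode = (31−1)/(31+4−2) = 30/33 = 0.909.
Mean = 31/(31+4) = 31/35 = 0.886.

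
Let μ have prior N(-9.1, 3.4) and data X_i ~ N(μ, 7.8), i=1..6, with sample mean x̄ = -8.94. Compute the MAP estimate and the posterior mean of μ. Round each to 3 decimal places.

Posterior for μ is Normal. Precision-weighted mean: (1/3.4·-9.1 + 6/7.8·-8.94) / (1/3.4 + 6/7.8) = -8.984.
A Normal posterior is symmetric, so mode = mean.

MAP = -8.984, posterior mean = -8.984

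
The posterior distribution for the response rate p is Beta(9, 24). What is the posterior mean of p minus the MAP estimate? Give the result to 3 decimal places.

0.015

Mode = (9−1)/(9+24−2) = 8/31 = 0.258.
Mean = 9/(9+24) = 9/33 = 0.273.
Difference = 0.273 − 0.258 = 0.015.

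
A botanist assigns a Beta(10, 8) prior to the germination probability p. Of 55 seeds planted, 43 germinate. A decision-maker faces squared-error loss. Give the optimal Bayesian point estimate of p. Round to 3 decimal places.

Posterior: Beta(10+43, 8+12) = Beta(53, 20).
Mode = (53−1)/(53+20−2) = 52/71 = 0.732.
Mean = 53/(53+20) = 53/73 = 0.726.
Squared-error loss ⇒ the optimal estimator is the posterior mean.

0.726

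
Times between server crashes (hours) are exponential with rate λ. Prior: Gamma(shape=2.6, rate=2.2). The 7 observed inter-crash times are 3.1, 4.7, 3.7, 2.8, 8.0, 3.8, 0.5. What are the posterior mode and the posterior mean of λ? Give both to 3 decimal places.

Σ times = 26.6. Posterior: Gamma(shape = 2.6+7 = 9.6, rate = 2.2+26.6 = 28.8).
Mode = (α−1)/β = 8.6/28.8 = 0.299.
Mean = α/β = 9.6/28.8 = 0.333.
Mean > mode: the posterior has a right tail.

posterior mode = 0.299, posterior mean = 0.333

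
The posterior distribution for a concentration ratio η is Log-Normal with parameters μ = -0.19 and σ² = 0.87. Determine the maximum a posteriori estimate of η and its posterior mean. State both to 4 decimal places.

Mode = exp(μ − σ²) = exp(-1.06) = 0.3465.
Mean = exp(μ + σ²/2) = exp(0.245) = 1.2776.
Mean > mode: the posterior has a right tail.

MAP = 0.3465; posterior mean = 1.2776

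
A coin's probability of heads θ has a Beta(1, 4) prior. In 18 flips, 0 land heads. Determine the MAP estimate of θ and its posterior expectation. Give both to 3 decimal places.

MAP = 0.000, posterior mean = 0.043

Posterior: Beta(1+0, 4+18) = Beta(1, 22).
Since α = 1 ≤ 1 and β > 1, the Beta density is monotone decreasing on [0,1]; the mode is at 0.
Mean = 1/(1+22) = 0.043.
The posterior is right-skewed, so the mean exceeds the mode.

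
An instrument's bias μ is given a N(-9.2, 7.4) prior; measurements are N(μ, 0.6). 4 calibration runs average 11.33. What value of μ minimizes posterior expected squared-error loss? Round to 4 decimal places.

Posterior for μ is Normal. Precision-weighted mean: (1/7.4·-9.2 + 4/0.6·11.33) / (1/7.4 + 4/0.6) = 10.9221.
A Normal posterior is symmetric, so mode = mean.
Squared-error loss ⇒ the optimal estimator is the posterior mean.

10.9221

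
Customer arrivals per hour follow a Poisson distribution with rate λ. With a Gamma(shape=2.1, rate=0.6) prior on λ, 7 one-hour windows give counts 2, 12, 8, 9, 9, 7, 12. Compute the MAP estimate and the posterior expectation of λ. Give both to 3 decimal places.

MAP estimate = 7.908, posterior expectation = 8.039

Σ counts = 59. Posterior: Gamma(shape = 2.1+59 = 61.1, rate = 0.6+7 = 7.6).
Mode = (α−1)/β = 60.1/7.6 = 7.908.
Mean = α/β = 61.1/7.6 = 8.039.
The posterior is right-skewed, so the mean exceeds the mode.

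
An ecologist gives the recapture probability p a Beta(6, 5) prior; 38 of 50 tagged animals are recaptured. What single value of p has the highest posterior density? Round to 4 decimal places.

Posterior: Beta(6+38, 5+12) = Beta(44, 17).
Mode = (44−1)/(44+17−2) = 43/59 = 0.7288.
Mean = 44/(44+17) = 44/61 = 0.7213.
This is the posterior mode — the MAP estimate.

0.7288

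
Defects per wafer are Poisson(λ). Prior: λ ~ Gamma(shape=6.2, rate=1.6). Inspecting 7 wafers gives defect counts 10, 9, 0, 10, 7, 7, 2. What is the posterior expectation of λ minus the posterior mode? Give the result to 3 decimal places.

Σ counts = 45. Posterior: Gamma(shape = 6.2+45 = 51.2, rate = 1.6+7 = 8.6).
Mode = (α−1)/β = 50.2/8.6 = 5.837.
Mean = α/β = 51.2/8.6 = 5.953.
Difference = 5.953 − 5.837 = 0.116.
The posterior is right-skewed, so the mean exceeds the mode.

0.116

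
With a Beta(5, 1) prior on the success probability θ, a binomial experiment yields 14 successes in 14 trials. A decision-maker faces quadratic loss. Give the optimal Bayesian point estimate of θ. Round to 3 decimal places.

Posterior: Beta(5+14, 1+0) = Beta(19, 1).
Since β = 1 ≤ 1 and α > 1, the Beta density is monotone increasing on [0,1]; the mode is at 1.
Mean = 19/(19+1) = 0.950.
Quadratic loss ⇒ the optimal estimator is the posterior mean.

0.950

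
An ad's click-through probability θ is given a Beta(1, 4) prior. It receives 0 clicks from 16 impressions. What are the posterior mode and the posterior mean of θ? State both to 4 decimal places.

θ_MAP = 0.0000, E[θ|data] = 0.0476

Posterior: Beta(1+0, 4+16) = Beta(1, 20).
Since α = 1 ≤ 1 and β > 1, the Beta density is monotone decreasing on [0,1]; the mode is at 0.
Mean = 1/(1+20) = 0.0476.
Right-skewed posterior ⇒ mode < mean.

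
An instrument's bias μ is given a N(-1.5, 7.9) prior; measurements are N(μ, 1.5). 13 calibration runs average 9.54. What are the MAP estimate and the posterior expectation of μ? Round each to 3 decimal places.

Posterior for μ is Normal. Precision-weighted mean: (1/7.9·-1.5 + 13/1.5·9.54) / (1/7.9 + 13/1.5) = 9.381.
A Normal posterior is symmetric, so mode = mean.

MAP = 9.381, posterior mean = 9.381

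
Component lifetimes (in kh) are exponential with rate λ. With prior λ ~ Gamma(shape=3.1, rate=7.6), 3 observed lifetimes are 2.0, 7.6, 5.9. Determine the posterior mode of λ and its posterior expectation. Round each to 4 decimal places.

λ_MAP = 0.2208, E[λ|data] = 0.2641

Σ times = 15.5. Posterior: Gamma(shape = 3.1+3 = 6.1, rate = 7.6+15.5 = 23.1).
Mode = (α−1)/β = 5.1/23.1 = 0.2208.
Mean = α/β = 6.1/23.1 = 0.2641.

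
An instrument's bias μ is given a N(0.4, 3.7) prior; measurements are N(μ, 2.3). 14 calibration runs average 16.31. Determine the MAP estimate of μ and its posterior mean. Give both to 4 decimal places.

MAP: 15.6336. Posterior mean: 15.6336.

Posterior for μ is Normal. Precision-weighted mean: (1/3.7·0.4 + 14/2.3·16.31) / (1/3.7 + 14/2.3) = 15.6336.
A Normal posterior is symmetric, so mode = mean.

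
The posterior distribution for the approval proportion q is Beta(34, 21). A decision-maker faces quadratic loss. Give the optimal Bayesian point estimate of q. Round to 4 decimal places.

Mode = (34−1)/(34+21−2) = 33/53 = 0.6226.
Mean = 34/(34+21) = 34/55 = 0.6182.
Quadratic loss ⇒ the optimal estimator is the posterior mean.

0.6182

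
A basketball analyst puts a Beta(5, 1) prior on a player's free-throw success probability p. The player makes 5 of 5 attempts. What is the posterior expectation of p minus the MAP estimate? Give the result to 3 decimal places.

Posterior: Beta(5+5, 1+0) = Beta(10, 1).
Since β = 1 ≤ 1 and α > 1, the Beta density is monotone increasing on [0,1]; the mode is at 1.
Mean = 10/(10+1) = 0.909.
Difference = 0.909 − 1.000 = -0.091.
Left-skewed posterior ⇒ mean < mode.

-0.091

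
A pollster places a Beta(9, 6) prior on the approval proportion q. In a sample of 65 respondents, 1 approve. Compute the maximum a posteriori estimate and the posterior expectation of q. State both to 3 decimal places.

Posterior: Beta(9+1, 6+64) = Beta(10, 70).
Mode = (10−1)/(10+70−2) = 9/78 = 0.115.
Mean = 10/(10+70) = 10/80 = 0.125.

MAP: 0.115. Posterior mean: 0.125.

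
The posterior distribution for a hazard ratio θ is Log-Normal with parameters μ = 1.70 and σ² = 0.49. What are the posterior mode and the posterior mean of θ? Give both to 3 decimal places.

MAP: 3.353. Posterior mean: 6.994.

Mode = exp(μ − σ²) = exp(1.21) = 3.353.
Mean = exp(μ + σ²/2) = exp(1.945) = 6.994.
The mean is pulled above the mode by the posterior's right skew.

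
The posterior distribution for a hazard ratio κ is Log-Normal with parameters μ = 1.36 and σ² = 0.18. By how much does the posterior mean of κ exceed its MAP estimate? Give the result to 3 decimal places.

1.009

Mode = exp(μ − σ²) = exp(1.18) = 3.254.
Mean = exp(μ + σ²/2) = exp(1.450) = 4.263.
Difference = 4.263 − 3.254 = 1.009.
The mean is pulled above the mode by the posterior's right skew.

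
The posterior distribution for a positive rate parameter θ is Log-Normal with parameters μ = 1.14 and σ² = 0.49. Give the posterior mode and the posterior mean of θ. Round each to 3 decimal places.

Mode = exp(μ − σ²) = exp(0.65) = 1.916.
Mean = exp(μ + σ²/2) = exp(1.385) = 3.995.

θ_MAP = 1.916, E[θ|data] = 3.995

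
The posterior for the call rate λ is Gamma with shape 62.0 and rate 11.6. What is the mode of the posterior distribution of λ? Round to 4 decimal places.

5.2586

Mode = (α−1)/β = 61.0/11.6 = 5.2586.
Mean = α/β = 62.0/11.6 = 5.3448.
This is the posterior mode — the MAP estimate.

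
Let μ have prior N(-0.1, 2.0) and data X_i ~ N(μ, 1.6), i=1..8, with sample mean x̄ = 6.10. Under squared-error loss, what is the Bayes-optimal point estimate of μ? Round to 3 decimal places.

Posterior for μ is Normal. Precision-weighted mean: (1/2.0·-0.1 + 8/1.6·6.10) / (1/2.0 + 8/1.6) = 5.536.
A Normal posterior is symmetric, so mode = mean.
Squared-error loss ⇒ the optimal estimator is the posterior mean.

5.536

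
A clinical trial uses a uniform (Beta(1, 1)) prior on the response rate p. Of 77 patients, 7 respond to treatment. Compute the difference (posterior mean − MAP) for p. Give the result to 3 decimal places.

Posterior: Beta(1+7, 1+70) = Beta(8, 71).
Mode = (8−1)/(8+71−2) = 7/77 = 0.091.
With a flat prior the MAP equals the MLE, 7/77.
Mean = 8/(8+71) = 8/79 = 0.101.
Difference = 0.101 − 0.091 = 0.010.
The posterior is right-skewed, so the mean exceeds the mode.

0.010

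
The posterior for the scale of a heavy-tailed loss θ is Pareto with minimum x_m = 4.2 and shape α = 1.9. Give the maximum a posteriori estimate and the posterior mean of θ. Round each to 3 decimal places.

The Pareto density is strictly decreasing on [x_m, ∞), so the mode is x_m = 4.200.
Mean = α·x_m/(α−1) = 1.9·4.2/0.9 = 8.867.

maximum a posteriori estimate = 4.200, posterior mean = 8.867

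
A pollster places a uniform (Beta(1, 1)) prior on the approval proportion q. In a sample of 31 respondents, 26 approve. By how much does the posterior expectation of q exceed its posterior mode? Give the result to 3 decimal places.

-0.021

Posterior: Beta(1+26, 1+5) = Beta(27, 6).
Mode = (27−1)/(27+6−2) = 26/31 = 0.839.
With a flat prior the MAP equals the MLE, 26/31.
Mean = 27/(27+6) = 27/33 = 0.818.
Difference = 0.818 − 0.839 = -0.021.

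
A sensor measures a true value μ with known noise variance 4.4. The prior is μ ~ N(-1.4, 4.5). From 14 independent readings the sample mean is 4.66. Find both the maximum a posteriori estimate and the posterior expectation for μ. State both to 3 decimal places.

Posterior for μ is Normal. Precision-weighted mean: (1/4.5·-1.4 + 14/4.4·4.66) / (1/4.5 + 14/4.4) = 4.264.
A Normal posterior is symmetric, so mode = mean.

μ_MAP = 4.264, E[μ|data] = 4.264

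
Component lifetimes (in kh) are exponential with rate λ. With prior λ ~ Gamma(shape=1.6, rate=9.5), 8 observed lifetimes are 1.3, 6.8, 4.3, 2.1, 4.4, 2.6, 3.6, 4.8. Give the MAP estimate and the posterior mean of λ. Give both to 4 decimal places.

Σ times = 29.9. Posterior: Gamma(shape = 1.6+8 = 9.6, rate = 9.5+29.9 = 39.4).
Mode = (α−1)/β = 8.6/39.4 = 0.2183.
Mean = α/β = 9.6/39.4 = 0.2437.
Right-skewed posterior ⇒ mode < mean.

MAP = 0.2183; posterior mean = 0.2437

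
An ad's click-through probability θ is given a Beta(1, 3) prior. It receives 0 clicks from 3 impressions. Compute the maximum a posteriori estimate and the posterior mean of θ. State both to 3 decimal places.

MAP = 0.000; posterior mean = 0.143

Posterior: Beta(1+0, 3+3) = Beta(1, 6).
Since α = 1 ≤ 1 and β > 1, the Beta density is monotone decreasing on [0,1]; the mode is at 0.
Mean = 1/(1+6) = 0.143.
Mean > mode: the posterior has a right tail.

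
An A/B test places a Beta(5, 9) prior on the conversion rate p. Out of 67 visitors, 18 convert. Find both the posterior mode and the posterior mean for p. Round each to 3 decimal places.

Posterior: Beta(5+18, 9+49) = Beta(23, 58).
Mode = (23−1)/(23+58−2) = 22/79 = 0.278.
Mean = 23/(23+58) = 23/81 = 0.284.
The mean is pulled above the mode by the posterior's right skew.

p_MAP = 0.278, E[p|data] = 0.284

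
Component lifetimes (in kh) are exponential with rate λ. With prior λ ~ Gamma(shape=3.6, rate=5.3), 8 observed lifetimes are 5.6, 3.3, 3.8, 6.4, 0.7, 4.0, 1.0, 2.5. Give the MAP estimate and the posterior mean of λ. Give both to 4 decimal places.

Σ times = 27.3. Posterior: Gamma(shape = 3.6+8 = 11.6, rate = 5.3+27.3 = 32.6).
Mode = (α−1)/β = 10.6/32.6 = 0.3252.
Mean = α/β = 11.6/32.6 = 0.3558.

MAP estimate = 0.3252, posterior mean = 0.3558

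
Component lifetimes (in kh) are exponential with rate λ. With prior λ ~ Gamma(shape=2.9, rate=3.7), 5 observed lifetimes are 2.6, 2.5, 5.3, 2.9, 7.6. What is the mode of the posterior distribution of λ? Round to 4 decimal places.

Σ times = 20.9. Posterior: Gamma(shape = 2.9+5 = 7.9, rate = 3.7+20.9 = 24.6).
Mode = (α−1)/β = 6.9/24.6 = 0.2805.
Mean = α/β = 7.9/24.6 = 0.3211.
This is the posterior mode — the MAP estimate.

0.2805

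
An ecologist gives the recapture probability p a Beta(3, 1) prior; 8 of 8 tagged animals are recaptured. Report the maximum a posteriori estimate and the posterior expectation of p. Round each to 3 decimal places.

maximum a posteriori estimate = 1.000, posterior expectation = 0.917

Posterior: Beta(3+8, 1+0) = Beta(11, 1).
Since β = 1 ≤ 1 and α > 1, the Beta density is monotone increasing on [0,1]; the mode is at 1.
Mean = 11/(11+1) = 0.917.
Left-skewed posterior ⇒ mean < mode.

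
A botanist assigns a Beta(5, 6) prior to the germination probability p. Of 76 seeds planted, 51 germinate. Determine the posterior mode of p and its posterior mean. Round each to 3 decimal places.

Posterior: Beta(5+51, 6+25) = Beta(56, 31).
Mode = (56−1)/(56+31−2) = 55/85 = 0.647.
Mean = 56/(56+31) = 56/87 = 0.644.
The mean is pulled below the mode by the posterior's left skew.

posterior mode = 0.647, posterior mean = 0.644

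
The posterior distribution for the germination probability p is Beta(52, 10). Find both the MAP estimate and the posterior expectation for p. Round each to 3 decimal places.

Mode = (52−1)/(52+10−2) = 51/60 = 0.850.
Mean = 52/(52+10) = 52/62 = 0.839.
The posterior is left-skewed, so the mode exceeds the mean.

MAP: 0.850. Posterior mean: 0.839.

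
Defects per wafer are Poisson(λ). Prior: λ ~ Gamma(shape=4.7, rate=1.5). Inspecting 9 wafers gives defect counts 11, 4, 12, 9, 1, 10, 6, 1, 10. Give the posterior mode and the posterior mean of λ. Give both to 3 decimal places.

posterior mode = 6.448, posterior mean = 6.543

Σ counts = 64. Posterior: Gamma(shape = 4.7+64 = 68.7, rate = 1.5+9 = 10.5).
Mode = (α−1)/β = 67.7/10.5 = 6.448.
Mean = α/β = 68.7/10.5 = 6.543.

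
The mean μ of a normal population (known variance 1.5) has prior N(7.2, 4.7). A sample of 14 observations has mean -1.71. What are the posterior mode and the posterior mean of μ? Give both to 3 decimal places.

Posterior for μ is Normal. Precision-weighted mean: (1/4.7·7.2 + 14/1.5·-1.71) / (1/4.7 + 14/1.5) = -1.511.
A Normal posterior is symmetric, so mode = mean.

MAP = -1.511, posterior mean = -1.511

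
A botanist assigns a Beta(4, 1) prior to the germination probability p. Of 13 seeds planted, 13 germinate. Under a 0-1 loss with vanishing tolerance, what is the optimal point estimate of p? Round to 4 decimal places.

1.0000

Posterior: Beta(4+13, 1+0) = Beta(17, 1).
Since β = 1 ≤ 1 and α > 1, the Beta density is monotone increasing on [0,1]; the mode is at 1.
Mean = 17/(17+1) = 0.9444.
This is the posterior mode — the MAP estimate.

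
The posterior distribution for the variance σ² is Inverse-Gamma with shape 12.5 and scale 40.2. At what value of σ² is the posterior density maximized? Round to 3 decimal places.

2.978

Mode = β/(α+1) = 40.2/13.5 = 2.978.
Mean = β/(α−1) = 40.2/11.5 = 3.496.
This is the posterior mode — the MAP estimate.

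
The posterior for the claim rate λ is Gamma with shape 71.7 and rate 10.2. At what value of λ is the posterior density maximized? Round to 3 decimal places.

6.931

Mode = (α−1)/β = 70.7/10.2 = 6.931.
Mean = α/β = 71.7/10.2 = 7.029.
This is the posterior mode — the MAP estimate.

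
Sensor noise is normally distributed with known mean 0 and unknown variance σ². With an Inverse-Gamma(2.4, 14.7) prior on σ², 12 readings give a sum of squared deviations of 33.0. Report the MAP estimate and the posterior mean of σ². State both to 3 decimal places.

σ²_MAP = 3.319, E[σ²|data] = 4.216

Posterior: Inverse-Gamma(shape = 2.4+12/2 = 8.4, scale = 14.7+33.0/2 = 31.2).
Mode = β/(α+1) = 31.2/9.4 = 3.319.
Mean = β/(α−1) = 31.2/7.4 = 4.216.
Mean > mode: the posterior has a right tail.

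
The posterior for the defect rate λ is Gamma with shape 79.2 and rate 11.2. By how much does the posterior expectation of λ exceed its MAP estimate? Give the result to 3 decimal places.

0.089

Mode = (α−1)/β = 78.2/11.2 = 6.982.
Mean = α/β = 79.2/11.2 = 7.071.
Difference = 7.071 − 6.982 = 0.089.
The mean is pulled above the mode by the posterior's right skew.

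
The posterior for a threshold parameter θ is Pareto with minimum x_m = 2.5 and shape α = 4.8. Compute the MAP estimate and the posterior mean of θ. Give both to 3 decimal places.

MAP: 2.500. Posterior mean: 3.158.

The Pareto density is strictly decreasing on [x_m, ∞), so the mode is x_m = 2.500.
Mean = α·x_m/(α−1) = 4.8·2.5/3.8 = 3.158.
Mean > mode: the posterior has a right tail.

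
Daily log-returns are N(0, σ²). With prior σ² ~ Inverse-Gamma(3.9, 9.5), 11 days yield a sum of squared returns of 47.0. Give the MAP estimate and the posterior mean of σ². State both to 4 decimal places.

Posterior: Inverse-Gamma(shape = 3.9+11/2 = 9.4, scale = 9.5+47.0/2 = 33.0).
Mode = β/(α+1) = 33.0/10.4 = 3.1731.
Mean = β/(α−1) = 33.0/8.4 = 3.9286.

σ²_MAP = 3.1731, E[σ²|data] = 3.9286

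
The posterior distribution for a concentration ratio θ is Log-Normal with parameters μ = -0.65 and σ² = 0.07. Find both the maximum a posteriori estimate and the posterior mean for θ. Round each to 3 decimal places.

Mode = exp(μ − σ²) = exp(-0.72) = 0.487.
Mean = exp(μ + σ²/2) = exp(-0.615) = 0.541.
The mean is pulled above the mode by the posterior's right skew.

θ_MAP = 0.487, E[θ|data] = 0.541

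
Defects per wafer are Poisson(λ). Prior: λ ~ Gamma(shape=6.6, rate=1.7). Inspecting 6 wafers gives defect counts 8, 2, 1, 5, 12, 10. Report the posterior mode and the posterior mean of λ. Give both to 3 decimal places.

Σ counts = 38. Posterior: Gamma(shape = 6.6+38 = 44.6, rate = 1.7+6 = 7.7).
Mode = (α−1)/β = 43.6/7.7 = 5.662.
Mean = α/β = 44.6/7.7 = 5.792.
Mean > mode: the posterior has a right tail.

MAP = 5.662, posterior mean = 5.792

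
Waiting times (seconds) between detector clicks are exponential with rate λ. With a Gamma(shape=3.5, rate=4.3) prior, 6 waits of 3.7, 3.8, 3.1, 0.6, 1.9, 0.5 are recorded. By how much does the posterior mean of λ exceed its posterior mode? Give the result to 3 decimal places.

Σ times = 13.6. Posterior: Gamma(shape = 3.5+6 = 9.5, rate = 4.3+13.6 = 17.9).
Mode = (α−1)/β = 8.5/17.9 = 0.475.
Mean = α/β = 9.5/17.9 = 0.531.
Difference = 0.531 − 0.475 = 0.056.
The mean is pulled above the mode by the posterior's right skew.

0.056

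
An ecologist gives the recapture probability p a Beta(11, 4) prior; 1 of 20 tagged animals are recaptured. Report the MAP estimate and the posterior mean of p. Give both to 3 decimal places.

MAP estimate = 0.333, posterior mean = 0.343

Posterior: Beta(11+1, 4+19) = Beta(12, 23).
Mode = (12−1)/(12+23−2) = 11/33 = 0.333.
Mean = 12/(12+23) = 12/35 = 0.343.
Mean > mode: the posterior has a right tail.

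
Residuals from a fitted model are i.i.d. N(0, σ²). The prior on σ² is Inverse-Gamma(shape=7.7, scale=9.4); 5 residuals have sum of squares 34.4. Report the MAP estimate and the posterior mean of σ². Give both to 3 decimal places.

MAP = 2.375, posterior mean = 2.891

Posterior: Inverse-Gamma(shape = 7.7+5/2 = 10.2, scale = 9.4+34.4/2 = 26.6).
Mode = β/(α+1) = 26.6/11.2 = 2.375.
Mean = β/(α−1) = 26.6/9.2 = 2.891.
The mean is pulled above the mode by the posterior's right skew.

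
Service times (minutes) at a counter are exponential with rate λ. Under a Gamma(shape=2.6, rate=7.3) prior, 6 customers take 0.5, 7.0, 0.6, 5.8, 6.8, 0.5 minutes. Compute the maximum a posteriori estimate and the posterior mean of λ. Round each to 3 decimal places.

MAP = 0.267, posterior mean = 0.302

Σ times = 21.2. Posterior: Gamma(shape = 2.6+6 = 8.6, rate = 7.3+21.2 = 28.5).
Mode = (α−1)/β = 7.6/28.5 = 0.267.
Mean = α/β = 8.6/28.5 = 0.302.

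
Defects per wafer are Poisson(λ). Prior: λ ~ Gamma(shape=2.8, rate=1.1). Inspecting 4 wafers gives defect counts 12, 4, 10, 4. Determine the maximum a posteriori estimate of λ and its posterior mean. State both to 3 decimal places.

MAP = 6.235, posterior mean = 6.431

Σ counts = 30. Posterior: Gamma(shape = 2.8+30 = 32.8, rate = 1.1+4 = 5.1).
Mode = (α−1)/β = 31.8/5.1 = 6.235.
Mean = α/β = 32.8/5.1 = 6.431.
Right-skewed posterior ⇒ mode < mean.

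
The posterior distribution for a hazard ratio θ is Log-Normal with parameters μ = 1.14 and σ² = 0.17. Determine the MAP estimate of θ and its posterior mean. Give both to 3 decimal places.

Mode = exp(μ − σ²) = exp(0.97) = 2.638.
Mean = exp(μ + σ²/2) = exp(1.225) = 3.404.
Mean > mode: the posterior has a right tail.

MAP: 2.638. Posterior mean: 3.404.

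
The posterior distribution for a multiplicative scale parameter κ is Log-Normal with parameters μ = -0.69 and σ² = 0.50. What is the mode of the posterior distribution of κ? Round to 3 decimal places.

0.304

Mode = exp(μ − σ²) = exp(-1.19) = 0.304.
Mean = exp(μ + σ²/2) = exp(-0.440) = 0.644.
This is the posterior mode — the MAP estimate.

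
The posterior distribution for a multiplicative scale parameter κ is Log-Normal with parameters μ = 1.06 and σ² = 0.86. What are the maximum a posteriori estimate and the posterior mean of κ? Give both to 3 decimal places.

Mode = exp(μ − σ²) = exp(0.20) = 1.221.
Mean = exp(μ + σ²/2) = exp(1.490) = 4.437.

MAP = 1.221; posterior mean = 4.437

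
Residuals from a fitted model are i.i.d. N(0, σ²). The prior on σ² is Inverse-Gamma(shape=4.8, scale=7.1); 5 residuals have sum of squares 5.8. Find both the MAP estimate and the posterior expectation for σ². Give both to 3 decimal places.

Posterior: Inverse-Gamma(shape = 4.8+5/2 = 7.3, scale = 7.1+5.8/2 = 10.0).
Mode = β/(α+1) = 10.0/8.3 = 1.205.
Mean = β/(α−1) = 10.0/6.3 = 1.587.
Right-skewed posterior ⇒ mode < mean.

MAP = 1.205, posterior mean = 1.587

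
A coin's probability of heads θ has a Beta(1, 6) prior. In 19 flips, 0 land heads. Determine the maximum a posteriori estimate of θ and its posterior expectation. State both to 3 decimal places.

Posterior: Beta(1+0, 6+19) = Beta(1, 25).
Since α = 1 ≤ 1 and β > 1, the Beta density is monotone decreasing on [0,1]; the mode is at 0.
Mean = 1/(1+25) = 0.038.
Mean > mode: the posterior has a right tail.

θ_MAP = 0.000, E[θ|data] = 0.038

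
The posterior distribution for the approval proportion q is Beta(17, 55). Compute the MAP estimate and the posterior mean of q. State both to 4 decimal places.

MAP = 0.2286, posterior mean = 0.2361

Mode = (17−1)/(17+55−2) = 16/70 = 0.2286.
Mean = 17/(17+55) = 17/72 = 0.2361.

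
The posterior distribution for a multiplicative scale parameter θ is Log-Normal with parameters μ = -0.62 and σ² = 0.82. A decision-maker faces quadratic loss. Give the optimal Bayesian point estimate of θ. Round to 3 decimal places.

Mode = exp(μ − σ²) = exp(-1.44) = 0.237.
Mean = exp(μ + σ²/2) = exp(-0.210) = 0.811.
Quadratic loss ⇒ the optimal estimator is the posterior mean.

0.811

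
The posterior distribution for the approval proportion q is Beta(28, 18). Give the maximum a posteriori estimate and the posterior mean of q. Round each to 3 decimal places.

Mode = (28−1)/(28+18−2) = 27/44 = 0.614.
Mean = 28/(28+18) = 28/46 = 0.609.
The posterior is left-skewed, so the mode exceeds the mean.

q_MAP = 0.614, E[q|data] = 0.609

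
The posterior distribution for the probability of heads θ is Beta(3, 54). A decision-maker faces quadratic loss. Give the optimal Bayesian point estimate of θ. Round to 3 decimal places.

0.053

Mode = (3−1)/(3+54−2) = 2/55 = 0.036.
Mean = 3/(3+54) = 3/57 = 0.053.
Quadratic loss ⇒ the optimal estimator is the posterior mean.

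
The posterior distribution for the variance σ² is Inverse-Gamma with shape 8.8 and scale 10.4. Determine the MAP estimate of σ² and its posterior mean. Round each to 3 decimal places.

σ²_MAP = 1.061, E[σ²|data] = 1.333

Mode = β/(α+1) = 10.4/9.8 = 1.061.
Mean = β/(α−1) = 10.4/7.8 = 1.333.
Right-skewed posterior ⇒ mode < mean.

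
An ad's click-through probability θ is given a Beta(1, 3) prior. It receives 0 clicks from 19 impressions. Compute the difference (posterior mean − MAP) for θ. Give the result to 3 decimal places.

0.043

Posterior: Beta(1+0, 3+19) = Beta(1, 22).
Since α = 1 ≤ 1 and β > 1, the Beta density is monotone decreasing on [0,1]; the mode is at 0.
Mean = 1/(1+22) = 0.043.
Difference = 0.043 − 0.000 = 0.043.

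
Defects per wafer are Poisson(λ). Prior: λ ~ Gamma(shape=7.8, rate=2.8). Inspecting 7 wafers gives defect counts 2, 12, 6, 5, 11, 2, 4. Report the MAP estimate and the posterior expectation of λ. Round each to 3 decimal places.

MAP = 4.980, posterior mean = 5.082

Σ counts = 42. Posterior: Gamma(shape = 7.8+42 = 49.8, rate = 2.8+7 = 9.8).
Mode = (α−1)/β = 48.8/9.8 = 4.980.
Mean = α/β = 49.8/9.8 = 5.082.
Right-skewed posterior ⇒ mode < mean.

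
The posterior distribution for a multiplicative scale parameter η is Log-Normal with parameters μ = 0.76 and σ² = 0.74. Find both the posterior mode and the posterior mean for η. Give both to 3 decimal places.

Mode = exp(μ − σ²) = exp(0.02) = 1.020.
Mean = exp(μ + σ²/2) = exp(1.130) = 3.096.
The mean is pulled above the mode by the posterior's right skew.

MAP: 1.020. Posterior mean: 3.096.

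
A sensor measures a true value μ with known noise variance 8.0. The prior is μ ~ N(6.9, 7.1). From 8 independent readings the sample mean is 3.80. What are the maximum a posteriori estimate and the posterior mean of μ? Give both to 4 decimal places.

Posterior for μ is Normal. Precision-weighted mean: (1/7.1·6.9 + 8/8.0·3.80) / (1/7.1 + 8/8.0) = 4.1827.
A Normal posterior is symmetric, so mode = mean.

MAP: 4.1827. Posterior mean: 4.1827.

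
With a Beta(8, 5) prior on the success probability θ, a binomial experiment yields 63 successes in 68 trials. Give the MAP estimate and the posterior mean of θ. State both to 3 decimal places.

MAP: 0.886. Posterior mean: 0.877.

Posterior: Beta(8+63, 5+5) = Beta(71, 10).
Mode = (71−1)/(71+10−2) = 70/79 = 0.886.
Mean = 71/(71+10) = 71/81 = 0.877.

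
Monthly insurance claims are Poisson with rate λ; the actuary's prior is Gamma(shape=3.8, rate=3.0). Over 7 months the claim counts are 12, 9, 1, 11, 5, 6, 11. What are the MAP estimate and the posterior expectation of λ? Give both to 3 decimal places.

Σ counts = 55. Posterior: Gamma(shape = 3.8+55 = 58.8, rate = 3.0+7 = 10.0).
Mode = (α−1)/β = 57.8/10.0 = 5.780.
Mean = α/β = 58.8/10.0 = 5.880.

MAP estimate = 5.780, posterior expectation = 5.880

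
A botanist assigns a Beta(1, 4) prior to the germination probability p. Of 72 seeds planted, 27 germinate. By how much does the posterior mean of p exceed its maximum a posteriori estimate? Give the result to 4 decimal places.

0.0036

Posterior: Beta(1+27, 4+45) = Beta(28, 49).
Mode = (28−1)/(28+49−2) = 27/75 = 0.3600.
Mean = 28/(28+49) = 28/77 = 0.3636.
Difference = 0.3636 − 0.3600 = 0.0036.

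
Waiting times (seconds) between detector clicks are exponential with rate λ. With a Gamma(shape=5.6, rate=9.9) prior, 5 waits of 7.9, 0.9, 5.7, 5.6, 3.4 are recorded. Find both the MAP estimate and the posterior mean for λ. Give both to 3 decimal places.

Σ times = 23.5. Posterior: Gamma(shape = 5.6+5 = 10.6, rate = 9.9+23.5 = 33.4).
Mode = (α−1)/β = 9.6/33.4 = 0.287.
Mean = α/β = 10.6/33.4 = 0.317.
The posterior is right-skewed, so the mean exceeds the mode.

MAP estimate = 0.287, posterior mean = 0.317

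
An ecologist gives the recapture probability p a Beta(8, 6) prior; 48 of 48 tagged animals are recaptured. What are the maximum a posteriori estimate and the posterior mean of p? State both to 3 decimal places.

Posterior: Beta(8+48, 6+0) = Beta(56, 6).
Mode = (56−1)/(56+6−2) = 55/60 = 0.917.
Mean = 56/(56+6) = 56/62 = 0.903.

MAP = 0.917; posterior mean = 0.903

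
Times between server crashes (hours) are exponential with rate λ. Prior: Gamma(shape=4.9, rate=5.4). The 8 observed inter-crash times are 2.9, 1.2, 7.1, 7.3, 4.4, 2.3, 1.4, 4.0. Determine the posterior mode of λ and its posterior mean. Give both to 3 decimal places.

MAP = 0.331; posterior mean = 0.358

Σ times = 30.6. Posterior: Gamma(shape = 4.9+8 = 12.9, rate = 5.4+30.6 = 36.0).
Mode = (α−1)/β = 11.9/36.0 = 0.331.
Mean = α/β = 12.9/36.0 = 0.358.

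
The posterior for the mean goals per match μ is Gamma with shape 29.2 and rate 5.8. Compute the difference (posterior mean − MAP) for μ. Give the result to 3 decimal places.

0.172

Mode = (α−1)/β = 28.2/5.8 = 4.862.
Mean = α/β = 29.2/5.8 = 5.034.
Difference = 5.034 − 4.862 = 0.172.
Mean > mode: the posterior has a right tail.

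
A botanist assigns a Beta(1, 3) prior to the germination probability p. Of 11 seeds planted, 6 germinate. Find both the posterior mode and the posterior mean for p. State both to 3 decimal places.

Posterior: Beta(1+6, 3+5) = Beta(7, 8).
Mode = (7−1)/(7+8−2) = 6/13 = 0.462.
Mean = 7/(7+8) = 7/15 = 0.467.
Mean > mode: the posterior has a right tail.

MAP = 0.462; posterior mean = 0.467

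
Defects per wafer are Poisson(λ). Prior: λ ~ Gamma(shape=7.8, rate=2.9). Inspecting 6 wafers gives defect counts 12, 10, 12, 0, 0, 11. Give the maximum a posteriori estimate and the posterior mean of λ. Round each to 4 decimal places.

Σ counts = 45. Posterior: Gamma(shape = 7.8+45 = 52.8, rate = 2.9+6 = 8.9).
Mode = (α−1)/β = 51.8/8.9 = 5.8202.
Mean = α/β = 52.8/8.9 = 5.9326.
Right-skewed posterior ⇒ mode < mean.

MAP = 5.8202, posterior mean = 5.9326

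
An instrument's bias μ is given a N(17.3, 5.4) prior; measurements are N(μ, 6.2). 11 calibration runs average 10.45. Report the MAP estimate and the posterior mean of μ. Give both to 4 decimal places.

Posterior for μ is Normal. Precision-weighted mean: (1/5.4·17.3 + 11/6.2·10.45) / (1/5.4 + 11/6.2) = 11.0974.
A Normal posterior is symmetric, so mode = mean.

MAP estimate = 11.0974, posterior mean = 11.0974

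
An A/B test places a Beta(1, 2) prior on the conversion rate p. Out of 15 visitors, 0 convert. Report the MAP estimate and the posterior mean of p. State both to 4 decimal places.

MAP estimate = 0.0000, posterior mean = 0.0556

Posterior: Beta(1+0, 2+15) = Beta(1, 17).
Since α = 1 ≤ 1 and β > 1, the Beta density is monotone decreasing on [0,1]; the mode is at 0.
Mean = 1/(1+17) = 0.0556.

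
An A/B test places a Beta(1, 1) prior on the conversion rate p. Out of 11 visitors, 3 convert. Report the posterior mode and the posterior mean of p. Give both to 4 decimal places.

Posterior: Beta(1+3, 1+8) = Beta(4, 9).
Mode = (4−1)/(4+9−2) = 3/11 = 0.2727.
With a flat prior the MAP equals the MLE, 3/11.
Mean = 4/(4+9) = 4/13 = 0.3077.
The mean is pulled above the mode by the posterior's right skew.

MAP = 0.2727; posterior mean = 0.3077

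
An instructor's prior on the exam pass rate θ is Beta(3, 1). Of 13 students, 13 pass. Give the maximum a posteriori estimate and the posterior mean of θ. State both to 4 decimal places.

Posterior: Beta(3+13, 1+0) = Beta(16, 1).
Since β = 1 ≤ 1 and α > 1, the Beta density is monotone increasing on [0,1]; the mode is at 1.
Mean = 16/(16+1) = 0.9412.
Left-skewed posterior ⇒ mean < mode.

MAP = 1.0000; posterior mean = 0.9412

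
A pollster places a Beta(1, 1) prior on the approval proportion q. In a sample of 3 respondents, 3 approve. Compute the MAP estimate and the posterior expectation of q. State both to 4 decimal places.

Posterior: Beta(1+3, 1+0) = Beta(4, 1).
Since β = 1 ≤ 1 and α > 1, the Beta density is monotone increasing on [0,1]; the mode is at 1.
Mean = 4/(4+1) = 0.8000.
The mean is pulled below the mode by the posterior's left skew.

MAP = 1.0000, posterior mean = 0.8000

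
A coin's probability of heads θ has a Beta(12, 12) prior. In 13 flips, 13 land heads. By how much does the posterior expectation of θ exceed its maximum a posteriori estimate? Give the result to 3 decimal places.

Posterior: Beta(12+13, 12+0) = Beta(25, 12).
Mode = (25−1)/(25+12−2) = 24/35 = 0.686.
Mean = 25/(25+12) = 25/37 = 0.676.
Difference = 0.676 − 0.686 = -0.010.
Left-skewed posterior ⇒ mean < mode.

-0.010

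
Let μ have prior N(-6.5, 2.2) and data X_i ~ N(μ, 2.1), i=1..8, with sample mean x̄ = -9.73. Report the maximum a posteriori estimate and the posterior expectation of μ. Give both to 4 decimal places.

MAP = -9.3857, posterior mean = -9.3857

Posterior for μ is Normal. Precision-weighted mean: (1/2.2·-6.5 + 8/2.1·-9.73) / (1/2.2 + 8/2.1) = -9.3857.
A Normal posterior is symmetric, so mode = mean.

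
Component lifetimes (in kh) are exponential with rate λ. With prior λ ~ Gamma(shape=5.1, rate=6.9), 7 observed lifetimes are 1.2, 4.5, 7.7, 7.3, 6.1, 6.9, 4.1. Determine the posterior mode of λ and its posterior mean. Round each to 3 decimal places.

MAP = 0.248, posterior mean = 0.271

Σ times = 37.8. Posterior: Gamma(shape = 5.1+7 = 12.1, rate = 6.9+37.8 = 44.7).
Mode = (α−1)/β = 11.1/44.7 = 0.248.
Mean = α/β = 12.1/44.7 = 0.271.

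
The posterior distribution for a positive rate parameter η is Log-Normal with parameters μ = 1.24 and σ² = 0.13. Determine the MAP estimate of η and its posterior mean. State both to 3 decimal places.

MAP = 3.034; posterior mean = 3.688

Mode = exp(μ − σ²) = exp(1.11) = 3.034.
Mean = exp(μ + σ²/2) = exp(1.305) = 3.688.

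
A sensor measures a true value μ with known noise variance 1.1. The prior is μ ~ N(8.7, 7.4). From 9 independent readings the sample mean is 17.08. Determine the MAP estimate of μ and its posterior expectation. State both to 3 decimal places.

MAP = 16.944, posterior mean = 16.944

Posterior for μ is Normal. Precision-weighted mean: (1/7.4·8.7 + 9/1.1·17.08) / (1/7.4 + 9/1.1) = 16.944.
A Normal posterior is symmetric, so mode = mean.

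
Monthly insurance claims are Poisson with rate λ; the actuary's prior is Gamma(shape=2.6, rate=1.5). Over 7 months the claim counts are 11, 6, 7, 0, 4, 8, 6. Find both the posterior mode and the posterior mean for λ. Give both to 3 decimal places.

Σ counts = 42. Posterior: Gamma(shape = 2.6+42 = 44.6, rate = 1.5+7 = 8.5).
Mode = (α−1)/β = 43.6/8.5 = 5.129.
Mean = α/β = 44.6/8.5 = 5.247.

MAP: 5.129. Posterior mean: 5.247.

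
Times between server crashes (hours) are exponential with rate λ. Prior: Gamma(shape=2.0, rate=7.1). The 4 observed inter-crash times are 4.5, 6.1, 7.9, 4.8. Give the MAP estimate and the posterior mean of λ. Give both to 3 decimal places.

Σ times = 23.3. Posterior: Gamma(shape = 2.0+4 = 6.0, rate = 7.1+23.3 = 30.4).
Mode = (α−1)/β = 5.0/30.4 = 0.164.
Mean = α/β = 6.0/30.4 = 0.197.
The posterior is right-skewed, so the mean exceeds the mode.

MAP = 0.164; posterior mean = 0.197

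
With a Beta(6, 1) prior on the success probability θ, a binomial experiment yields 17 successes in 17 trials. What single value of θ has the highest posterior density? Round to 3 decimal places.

1.000

Posterior: Beta(6+17, 1+0) = Beta(23, 1).
Since β = 1 ≤ 1 and α > 1, the Beta density is monotone increasing on [0,1]; the mode is at 1.
Mean = 23/(23+1) = 0.958.
This is the posterior mode — the MAP estimate.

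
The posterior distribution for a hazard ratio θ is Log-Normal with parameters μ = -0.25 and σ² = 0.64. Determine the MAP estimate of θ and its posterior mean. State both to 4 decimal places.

Mode = exp(μ − σ²) = exp(-0.89) = 0.4107.
Mean = exp(μ + σ²/2) = exp(0.070) = 1.0725.

MAP = 0.4107, posterior mean = 1.0725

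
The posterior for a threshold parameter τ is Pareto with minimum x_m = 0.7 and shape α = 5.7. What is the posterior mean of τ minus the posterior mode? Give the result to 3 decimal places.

The Pareto density is strictly decreasing on [x_m, ∞), so the mode is x_m = 0.700.
Mean = α·x_m/(α−1) = 5.7·0.7/4.7 = 0.849.
Difference = 0.849 − 0.700 = 0.149.

0.149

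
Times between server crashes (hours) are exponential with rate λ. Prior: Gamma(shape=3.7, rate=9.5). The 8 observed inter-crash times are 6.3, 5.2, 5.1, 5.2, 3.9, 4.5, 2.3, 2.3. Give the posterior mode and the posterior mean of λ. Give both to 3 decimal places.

λ_MAP = 0.242, E[λ|data] = 0.264

Σ times = 34.8. Posterior: Gamma(shape = 3.7+8 = 11.7, rate = 9.5+34.8 = 44.3).
Mode = (α−1)/β = 10.7/44.3 = 0.242.
Mean = α/β = 11.7/44.3 = 0.264.
The posterior is right-skewed, so the mean exceeds the mode.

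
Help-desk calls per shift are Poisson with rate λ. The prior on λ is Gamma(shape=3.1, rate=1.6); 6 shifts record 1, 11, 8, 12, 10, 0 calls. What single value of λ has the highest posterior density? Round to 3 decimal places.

5.803

Σ counts = 42. Posterior: Gamma(shape = 3.1+42 = 45.1, rate = 1.6+6 = 7.6).
Mode = (α−1)/β = 44.1/7.6 = 5.803.
Mean = α/β = 45.1/7.6 = 5.934.
This is the posterior mode — the MAP estimate.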